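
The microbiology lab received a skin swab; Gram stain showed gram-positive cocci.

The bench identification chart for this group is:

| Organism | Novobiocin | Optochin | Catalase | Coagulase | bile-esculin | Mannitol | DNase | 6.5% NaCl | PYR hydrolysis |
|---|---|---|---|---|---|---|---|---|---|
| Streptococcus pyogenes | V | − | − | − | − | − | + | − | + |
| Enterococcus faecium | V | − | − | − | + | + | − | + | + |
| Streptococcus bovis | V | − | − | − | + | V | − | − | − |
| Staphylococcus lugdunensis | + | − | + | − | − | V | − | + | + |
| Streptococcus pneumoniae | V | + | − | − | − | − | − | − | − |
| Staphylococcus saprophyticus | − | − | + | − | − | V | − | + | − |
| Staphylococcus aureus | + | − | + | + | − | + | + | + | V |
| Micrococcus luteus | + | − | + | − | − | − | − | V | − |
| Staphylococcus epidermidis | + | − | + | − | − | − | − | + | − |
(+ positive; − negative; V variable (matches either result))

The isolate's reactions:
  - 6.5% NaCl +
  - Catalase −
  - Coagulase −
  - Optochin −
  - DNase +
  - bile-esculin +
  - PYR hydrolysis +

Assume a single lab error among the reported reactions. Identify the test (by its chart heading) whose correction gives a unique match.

As reported, no row in the chart matches all 7 reactions.
Reversing Optochin → still no organism matches.
Reversing Coagulase → still no organism matches.
Reversing PYR hydrolysis → still no organism matches.
Reversing Catalase → still no organism matches.
Reversing 6.5% NaCl → still no organism matches.
Reversing DNase (to −) → unique match: Enterococcus faecium.
Reversing bile-esculin → still no organism matches.

DNase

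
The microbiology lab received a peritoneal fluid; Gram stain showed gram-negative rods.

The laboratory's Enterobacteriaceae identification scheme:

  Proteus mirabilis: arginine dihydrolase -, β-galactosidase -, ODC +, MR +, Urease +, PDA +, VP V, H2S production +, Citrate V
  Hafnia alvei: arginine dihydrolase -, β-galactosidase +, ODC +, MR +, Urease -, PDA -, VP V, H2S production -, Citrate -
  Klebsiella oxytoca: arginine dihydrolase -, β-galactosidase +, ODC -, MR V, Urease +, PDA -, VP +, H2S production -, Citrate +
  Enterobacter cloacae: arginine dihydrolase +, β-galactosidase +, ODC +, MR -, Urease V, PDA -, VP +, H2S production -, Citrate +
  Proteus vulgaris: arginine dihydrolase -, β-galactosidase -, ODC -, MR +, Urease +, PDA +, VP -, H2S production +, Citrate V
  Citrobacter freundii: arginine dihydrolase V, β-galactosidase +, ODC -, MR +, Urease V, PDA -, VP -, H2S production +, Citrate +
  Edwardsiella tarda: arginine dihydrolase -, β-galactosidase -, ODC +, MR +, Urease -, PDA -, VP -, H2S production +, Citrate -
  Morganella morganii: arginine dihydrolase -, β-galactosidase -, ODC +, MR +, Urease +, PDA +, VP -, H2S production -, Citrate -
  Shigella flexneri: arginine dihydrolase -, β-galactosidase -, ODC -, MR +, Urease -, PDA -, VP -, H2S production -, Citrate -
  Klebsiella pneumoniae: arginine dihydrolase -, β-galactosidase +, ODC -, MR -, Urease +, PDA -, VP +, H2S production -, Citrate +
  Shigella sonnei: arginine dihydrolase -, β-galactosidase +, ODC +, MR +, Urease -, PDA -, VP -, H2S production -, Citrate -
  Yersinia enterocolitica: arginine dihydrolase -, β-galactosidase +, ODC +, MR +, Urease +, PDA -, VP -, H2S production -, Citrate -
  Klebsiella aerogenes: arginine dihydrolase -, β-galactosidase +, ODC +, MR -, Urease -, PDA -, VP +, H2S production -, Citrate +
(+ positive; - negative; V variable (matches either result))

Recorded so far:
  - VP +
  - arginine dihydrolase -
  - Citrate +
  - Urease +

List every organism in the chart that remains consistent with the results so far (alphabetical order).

arginine dihydrolase -: excludes Enterobacter cloacae — 12 left.
Urease +: excludes 5 organisms — 7 left.
Citrate +: excludes Morganella morganii, Yersinia enterocolitica — 5 left.
VP +: excludes Proteus vulgaris, Citrobacter freundii — 3 left.

Klebsiella oxytoca, Klebsiella pneumoniae, Proteus mirabilis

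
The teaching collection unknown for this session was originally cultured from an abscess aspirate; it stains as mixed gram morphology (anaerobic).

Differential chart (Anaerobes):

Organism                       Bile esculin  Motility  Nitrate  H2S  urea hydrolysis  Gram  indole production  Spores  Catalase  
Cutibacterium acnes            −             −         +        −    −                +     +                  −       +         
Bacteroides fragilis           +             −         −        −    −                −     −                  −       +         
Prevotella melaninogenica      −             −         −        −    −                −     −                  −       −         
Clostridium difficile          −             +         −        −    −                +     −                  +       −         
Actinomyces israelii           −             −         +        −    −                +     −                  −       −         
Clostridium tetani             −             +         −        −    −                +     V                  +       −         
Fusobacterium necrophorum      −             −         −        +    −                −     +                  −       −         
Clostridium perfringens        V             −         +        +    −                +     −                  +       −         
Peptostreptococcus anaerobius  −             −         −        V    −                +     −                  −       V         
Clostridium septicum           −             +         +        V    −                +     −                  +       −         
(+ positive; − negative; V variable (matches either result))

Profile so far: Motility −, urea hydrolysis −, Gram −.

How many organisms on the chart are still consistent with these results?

3

Gram −: excludes 7 organisms — 3 left.
urea hydrolysis −: all 3 remaining candidates are consistent.
Motility −: all 3 remaining candidates are consistent.
Still consistent: Bacteroides fragilis, Fusobacterium necrophorum, Prevotella melaninogenica.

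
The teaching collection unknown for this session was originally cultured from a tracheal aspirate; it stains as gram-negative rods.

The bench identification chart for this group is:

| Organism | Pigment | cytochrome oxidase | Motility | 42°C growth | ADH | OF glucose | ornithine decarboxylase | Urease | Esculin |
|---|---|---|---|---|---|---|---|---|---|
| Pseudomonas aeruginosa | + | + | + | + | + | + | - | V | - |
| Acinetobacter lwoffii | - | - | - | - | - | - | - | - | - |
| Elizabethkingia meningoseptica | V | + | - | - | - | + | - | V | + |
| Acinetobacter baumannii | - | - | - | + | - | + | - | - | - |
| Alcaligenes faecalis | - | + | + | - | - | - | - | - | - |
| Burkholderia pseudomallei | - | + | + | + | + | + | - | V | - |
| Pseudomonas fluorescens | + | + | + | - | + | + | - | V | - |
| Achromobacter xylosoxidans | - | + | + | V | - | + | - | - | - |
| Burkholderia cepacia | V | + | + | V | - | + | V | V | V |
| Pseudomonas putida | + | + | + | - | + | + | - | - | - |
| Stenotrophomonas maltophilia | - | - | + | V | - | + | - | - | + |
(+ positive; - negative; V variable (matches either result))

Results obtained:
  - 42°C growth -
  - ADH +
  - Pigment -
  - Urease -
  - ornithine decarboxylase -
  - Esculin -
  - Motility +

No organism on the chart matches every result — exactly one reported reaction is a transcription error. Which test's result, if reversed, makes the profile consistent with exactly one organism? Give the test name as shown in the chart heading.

42°C growth

As reported, no row in the chart matches all 7 reactions.
Reversing Urease → still no organism matches.
Reversing ADH → 3 organisms match (not unique).
Reversing ornithine decarboxylase → still no organism matches.
Reversing Motility → still no organism matches.
Reversing 42°C growth (to +) → unique match: Burkholderia pseudomallei.
Reversing Pigment → 2 organisms match (not unique).
Reversing Esculin → still no organism matches.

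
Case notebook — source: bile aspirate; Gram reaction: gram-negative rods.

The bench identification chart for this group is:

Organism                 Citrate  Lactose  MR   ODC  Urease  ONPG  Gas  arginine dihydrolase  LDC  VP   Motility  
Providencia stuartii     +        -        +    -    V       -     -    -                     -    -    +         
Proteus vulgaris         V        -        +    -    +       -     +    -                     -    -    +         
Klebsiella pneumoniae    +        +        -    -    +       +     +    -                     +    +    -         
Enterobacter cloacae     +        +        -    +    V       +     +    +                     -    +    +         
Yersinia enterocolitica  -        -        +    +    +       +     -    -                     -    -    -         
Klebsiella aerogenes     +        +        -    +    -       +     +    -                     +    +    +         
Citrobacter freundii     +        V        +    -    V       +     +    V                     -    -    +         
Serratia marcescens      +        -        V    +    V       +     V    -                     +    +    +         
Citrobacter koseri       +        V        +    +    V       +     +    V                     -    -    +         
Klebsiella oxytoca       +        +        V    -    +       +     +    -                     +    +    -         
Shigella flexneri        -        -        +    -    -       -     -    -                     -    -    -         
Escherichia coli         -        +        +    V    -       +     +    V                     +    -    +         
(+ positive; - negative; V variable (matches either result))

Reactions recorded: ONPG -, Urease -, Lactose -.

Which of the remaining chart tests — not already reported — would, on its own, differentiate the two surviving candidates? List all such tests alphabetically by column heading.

Citrate, Motility

ONPG -: excludes 9 organisms — 3 left.
Urease -: excludes Proteus vulgaris — 2 left.
Lactose -: all 2 remaining candidates are consistent.
Two candidates remain: Providencia stuartii and Shigella flexneri.
  Citrate: Providencia stuartii +, Shigella flexneri - — discriminates.
  MR: + vs + — same for both, does not separate.
  ODC: - vs - — same for both, does not separate.
  Gas: - vs - — same for both, does not separate.
  arginine dihydrolase: - vs - — same for both, does not separate.
  LDC: - vs - — same for both, does not separate.
  VP: - vs - — same for both, does not separate.
  Motility: Providencia stuartii +, Shigella flexneri - — discriminates.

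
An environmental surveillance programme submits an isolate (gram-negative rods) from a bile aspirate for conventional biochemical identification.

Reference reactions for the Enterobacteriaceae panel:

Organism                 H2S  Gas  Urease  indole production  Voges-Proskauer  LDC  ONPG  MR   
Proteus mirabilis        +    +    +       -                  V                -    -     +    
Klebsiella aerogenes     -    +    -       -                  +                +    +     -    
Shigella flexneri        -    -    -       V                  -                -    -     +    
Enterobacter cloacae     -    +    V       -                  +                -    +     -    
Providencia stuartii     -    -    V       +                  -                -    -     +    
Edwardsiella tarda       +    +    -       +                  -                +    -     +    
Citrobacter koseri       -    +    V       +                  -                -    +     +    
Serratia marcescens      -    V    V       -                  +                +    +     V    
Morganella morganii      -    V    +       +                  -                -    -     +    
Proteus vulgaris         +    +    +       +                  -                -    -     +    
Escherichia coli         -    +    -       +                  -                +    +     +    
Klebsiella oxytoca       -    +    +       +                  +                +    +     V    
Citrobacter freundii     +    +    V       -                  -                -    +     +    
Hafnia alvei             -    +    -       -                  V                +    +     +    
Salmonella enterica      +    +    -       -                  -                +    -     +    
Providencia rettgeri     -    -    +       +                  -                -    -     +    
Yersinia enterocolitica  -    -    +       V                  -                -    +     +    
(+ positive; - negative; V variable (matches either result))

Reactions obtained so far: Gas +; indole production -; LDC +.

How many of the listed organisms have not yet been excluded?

LDC +: excludes 10 organisms — 7 left.
indole production -: excludes Edwardsiella tarda, Escherichia coli, Klebsiella oxytoca — 4 left.
Gas +: all 4 remaining candidates are consistent.
Still consistent: Hafnia alvei, Klebsiella aerogenes, Salmonella enterica, Serratia marcescens.

4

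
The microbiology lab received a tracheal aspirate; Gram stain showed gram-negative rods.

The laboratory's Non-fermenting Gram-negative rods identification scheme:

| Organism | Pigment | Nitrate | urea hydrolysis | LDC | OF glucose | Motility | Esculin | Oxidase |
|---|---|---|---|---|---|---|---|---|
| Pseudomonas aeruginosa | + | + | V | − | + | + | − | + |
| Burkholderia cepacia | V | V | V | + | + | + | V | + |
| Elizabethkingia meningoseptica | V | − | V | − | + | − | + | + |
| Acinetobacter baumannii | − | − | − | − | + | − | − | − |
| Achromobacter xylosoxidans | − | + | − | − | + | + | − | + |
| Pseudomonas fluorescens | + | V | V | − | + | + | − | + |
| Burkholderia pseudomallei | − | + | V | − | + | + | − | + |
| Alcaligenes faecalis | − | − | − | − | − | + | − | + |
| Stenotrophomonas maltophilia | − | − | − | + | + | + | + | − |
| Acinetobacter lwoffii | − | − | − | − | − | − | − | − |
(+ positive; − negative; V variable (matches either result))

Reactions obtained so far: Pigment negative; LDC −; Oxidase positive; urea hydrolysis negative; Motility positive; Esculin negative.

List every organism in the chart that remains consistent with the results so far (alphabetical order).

Motility +: excludes Elizabethkingia meningoseptica, Acinetobacter baumannii, Acinetobacter lwoffii — 7 left.
LDC −: excludes Burkholderia cepacia, Stenotrophomonas maltophilia — 5 left.
Esculin −: all 5 remaining candidates are consistent.
Oxidase +: all 5 remaining candidates are consistent.
urea hydrolysis −: all 5 remaining candidates are consistent.
Pigment −: excludes Pseudomonas aeruginosa, Pseudomonas fluorescens — 3 left.

Achromobacter xylosoxidans, Alcaligenes faecalis, Burkholderia pseudomallei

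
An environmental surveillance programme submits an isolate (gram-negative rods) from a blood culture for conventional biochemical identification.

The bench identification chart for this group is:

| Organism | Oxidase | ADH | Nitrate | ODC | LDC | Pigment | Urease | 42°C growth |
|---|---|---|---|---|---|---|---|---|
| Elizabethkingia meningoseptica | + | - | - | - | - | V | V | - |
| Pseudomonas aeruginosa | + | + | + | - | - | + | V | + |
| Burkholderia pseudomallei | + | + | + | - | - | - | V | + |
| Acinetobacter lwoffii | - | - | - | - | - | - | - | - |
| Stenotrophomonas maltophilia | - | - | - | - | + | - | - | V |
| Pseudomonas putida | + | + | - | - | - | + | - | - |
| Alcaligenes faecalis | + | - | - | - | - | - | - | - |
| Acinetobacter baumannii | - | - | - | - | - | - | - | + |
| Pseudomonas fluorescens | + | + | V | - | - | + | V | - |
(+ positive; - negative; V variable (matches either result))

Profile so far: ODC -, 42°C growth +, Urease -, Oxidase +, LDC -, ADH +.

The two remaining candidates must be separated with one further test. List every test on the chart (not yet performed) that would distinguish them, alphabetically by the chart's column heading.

Pigment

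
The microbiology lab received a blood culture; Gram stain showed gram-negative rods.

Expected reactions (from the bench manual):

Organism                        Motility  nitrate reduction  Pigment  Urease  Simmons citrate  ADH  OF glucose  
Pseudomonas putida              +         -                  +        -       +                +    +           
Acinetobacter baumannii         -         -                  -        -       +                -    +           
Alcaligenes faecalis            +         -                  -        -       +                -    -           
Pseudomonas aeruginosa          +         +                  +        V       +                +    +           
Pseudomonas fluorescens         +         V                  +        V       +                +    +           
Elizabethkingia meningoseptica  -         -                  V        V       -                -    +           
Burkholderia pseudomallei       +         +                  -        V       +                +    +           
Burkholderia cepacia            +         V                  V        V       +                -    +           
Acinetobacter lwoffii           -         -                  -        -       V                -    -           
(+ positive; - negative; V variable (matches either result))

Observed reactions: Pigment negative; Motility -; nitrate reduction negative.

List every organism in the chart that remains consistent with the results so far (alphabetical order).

Acinetobacter baumannii, Acinetobacter lwoffii, Elizabethkingia meningoseptica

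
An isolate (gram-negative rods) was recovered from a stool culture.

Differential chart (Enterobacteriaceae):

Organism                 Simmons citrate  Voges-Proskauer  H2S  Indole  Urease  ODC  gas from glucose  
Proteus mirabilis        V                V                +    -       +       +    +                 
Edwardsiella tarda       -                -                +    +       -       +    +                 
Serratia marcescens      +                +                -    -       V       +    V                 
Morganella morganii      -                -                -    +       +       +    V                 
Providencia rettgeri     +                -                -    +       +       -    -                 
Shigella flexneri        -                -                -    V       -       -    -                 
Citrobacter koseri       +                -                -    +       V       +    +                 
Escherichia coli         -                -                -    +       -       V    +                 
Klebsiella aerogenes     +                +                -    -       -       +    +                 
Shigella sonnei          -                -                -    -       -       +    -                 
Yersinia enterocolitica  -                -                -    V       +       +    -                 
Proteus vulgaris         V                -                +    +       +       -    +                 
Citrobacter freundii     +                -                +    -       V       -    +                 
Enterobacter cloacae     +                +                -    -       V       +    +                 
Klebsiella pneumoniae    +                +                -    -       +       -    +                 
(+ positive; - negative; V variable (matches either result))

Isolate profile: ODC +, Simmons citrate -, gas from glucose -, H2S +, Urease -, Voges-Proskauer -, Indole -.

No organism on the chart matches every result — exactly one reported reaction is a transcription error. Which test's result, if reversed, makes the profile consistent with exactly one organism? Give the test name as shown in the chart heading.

As reported, no row in the chart matches all 7 reactions.
Reversing H2S (to -) → unique match: Shigella sonnei.
Reversing Indole → still no organism matches.
Reversing Voges-Proskauer → still no organism matches.
Reversing Simmons citrate → still no organism matches.
Reversing Urease → still no organism matches.
Reversing gas from glucose → still no organism matches.
Reversing ODC → still no organism matches.

H2S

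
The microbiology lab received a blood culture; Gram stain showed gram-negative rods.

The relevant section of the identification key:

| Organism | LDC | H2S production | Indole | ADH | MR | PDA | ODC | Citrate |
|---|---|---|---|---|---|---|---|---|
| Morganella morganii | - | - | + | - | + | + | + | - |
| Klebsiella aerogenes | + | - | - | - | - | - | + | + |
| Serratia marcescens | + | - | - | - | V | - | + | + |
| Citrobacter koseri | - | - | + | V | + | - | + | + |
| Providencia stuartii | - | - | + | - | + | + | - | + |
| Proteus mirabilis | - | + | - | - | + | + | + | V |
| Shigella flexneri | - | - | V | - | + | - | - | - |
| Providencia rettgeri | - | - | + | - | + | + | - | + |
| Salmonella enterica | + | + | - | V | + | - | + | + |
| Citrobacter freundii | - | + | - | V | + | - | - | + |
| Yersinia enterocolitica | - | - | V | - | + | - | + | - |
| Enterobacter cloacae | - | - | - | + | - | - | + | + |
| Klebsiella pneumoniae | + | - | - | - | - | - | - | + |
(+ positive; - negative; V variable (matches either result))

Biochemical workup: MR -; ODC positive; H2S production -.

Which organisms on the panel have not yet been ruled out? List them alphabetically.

Enterobacter cloacae, Klebsiella aerogenes, Serratia marcescens

MR -: excludes 9 organisms — 4 left.
ODC +: excludes Klebsiella pneumoniae — 3 left.
H2S production -: all 3 remaining candidates are consistent.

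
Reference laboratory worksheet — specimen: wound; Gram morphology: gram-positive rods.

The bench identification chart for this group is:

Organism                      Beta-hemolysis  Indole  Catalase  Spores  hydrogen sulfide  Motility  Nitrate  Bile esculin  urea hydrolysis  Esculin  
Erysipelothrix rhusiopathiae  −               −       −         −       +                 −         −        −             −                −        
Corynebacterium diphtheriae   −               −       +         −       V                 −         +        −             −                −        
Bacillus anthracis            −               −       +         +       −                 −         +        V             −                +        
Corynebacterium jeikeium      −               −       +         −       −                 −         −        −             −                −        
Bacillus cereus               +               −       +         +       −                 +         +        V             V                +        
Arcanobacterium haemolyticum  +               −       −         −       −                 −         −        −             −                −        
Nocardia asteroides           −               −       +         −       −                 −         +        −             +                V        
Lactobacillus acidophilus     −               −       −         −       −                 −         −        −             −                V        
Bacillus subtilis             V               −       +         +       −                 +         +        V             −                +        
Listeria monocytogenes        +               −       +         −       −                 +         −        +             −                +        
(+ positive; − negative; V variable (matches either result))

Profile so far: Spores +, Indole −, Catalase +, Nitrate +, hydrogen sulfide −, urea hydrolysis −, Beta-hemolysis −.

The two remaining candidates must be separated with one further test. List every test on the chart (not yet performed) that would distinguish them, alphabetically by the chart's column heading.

urea hydrolysis −: excludes Nocardia asteroides — 9 left.
hydrogen sulfide −: excludes Erysipelothrix rhusiopathiae — 8 left.
Spores +: excludes 5 organisms — 3 left.
Catalase +: all 3 remaining candidates are consistent.
Nitrate +: all 3 remaining candidates are consistent.
Indole −: all 3 remaining candidates are consistent.
Beta-hemolysis −: excludes Bacillus cereus — 2 left.
Two candidates remain: Bacillus anthracis and Bacillus subtilis.
  Motility: Bacillus anthracis −, Bacillus subtilis + — discriminates.
  Bile esculin: V vs V — variable for at least one, does not separate.
  Esculin: + vs + — same for both, does not separate.

Motility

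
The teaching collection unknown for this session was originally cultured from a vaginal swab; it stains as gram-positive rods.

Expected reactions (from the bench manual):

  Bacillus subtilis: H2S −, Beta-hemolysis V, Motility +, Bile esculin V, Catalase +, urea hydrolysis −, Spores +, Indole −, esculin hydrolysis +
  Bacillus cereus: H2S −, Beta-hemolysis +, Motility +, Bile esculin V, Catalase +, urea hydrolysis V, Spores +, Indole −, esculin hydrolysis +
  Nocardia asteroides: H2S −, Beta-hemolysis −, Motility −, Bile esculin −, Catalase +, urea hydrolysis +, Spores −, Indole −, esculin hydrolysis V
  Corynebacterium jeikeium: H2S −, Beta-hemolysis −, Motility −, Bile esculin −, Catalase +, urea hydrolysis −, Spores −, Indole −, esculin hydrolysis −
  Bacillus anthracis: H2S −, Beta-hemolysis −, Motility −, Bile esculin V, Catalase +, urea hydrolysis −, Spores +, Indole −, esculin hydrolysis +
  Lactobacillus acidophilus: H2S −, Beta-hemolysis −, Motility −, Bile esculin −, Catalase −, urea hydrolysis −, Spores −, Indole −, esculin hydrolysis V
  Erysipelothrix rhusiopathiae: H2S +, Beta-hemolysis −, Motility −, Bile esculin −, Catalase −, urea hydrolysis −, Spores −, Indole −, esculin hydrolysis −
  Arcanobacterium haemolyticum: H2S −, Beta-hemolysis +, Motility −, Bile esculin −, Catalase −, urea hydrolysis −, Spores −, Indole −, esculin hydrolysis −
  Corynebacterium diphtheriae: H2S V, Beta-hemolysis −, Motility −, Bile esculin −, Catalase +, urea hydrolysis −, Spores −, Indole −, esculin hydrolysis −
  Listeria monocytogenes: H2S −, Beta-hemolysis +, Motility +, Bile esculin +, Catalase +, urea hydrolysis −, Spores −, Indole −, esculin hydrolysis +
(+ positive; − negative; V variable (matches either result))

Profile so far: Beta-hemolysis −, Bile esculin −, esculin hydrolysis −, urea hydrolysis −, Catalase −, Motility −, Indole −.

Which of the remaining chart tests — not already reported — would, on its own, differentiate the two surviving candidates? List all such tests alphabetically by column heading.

H2S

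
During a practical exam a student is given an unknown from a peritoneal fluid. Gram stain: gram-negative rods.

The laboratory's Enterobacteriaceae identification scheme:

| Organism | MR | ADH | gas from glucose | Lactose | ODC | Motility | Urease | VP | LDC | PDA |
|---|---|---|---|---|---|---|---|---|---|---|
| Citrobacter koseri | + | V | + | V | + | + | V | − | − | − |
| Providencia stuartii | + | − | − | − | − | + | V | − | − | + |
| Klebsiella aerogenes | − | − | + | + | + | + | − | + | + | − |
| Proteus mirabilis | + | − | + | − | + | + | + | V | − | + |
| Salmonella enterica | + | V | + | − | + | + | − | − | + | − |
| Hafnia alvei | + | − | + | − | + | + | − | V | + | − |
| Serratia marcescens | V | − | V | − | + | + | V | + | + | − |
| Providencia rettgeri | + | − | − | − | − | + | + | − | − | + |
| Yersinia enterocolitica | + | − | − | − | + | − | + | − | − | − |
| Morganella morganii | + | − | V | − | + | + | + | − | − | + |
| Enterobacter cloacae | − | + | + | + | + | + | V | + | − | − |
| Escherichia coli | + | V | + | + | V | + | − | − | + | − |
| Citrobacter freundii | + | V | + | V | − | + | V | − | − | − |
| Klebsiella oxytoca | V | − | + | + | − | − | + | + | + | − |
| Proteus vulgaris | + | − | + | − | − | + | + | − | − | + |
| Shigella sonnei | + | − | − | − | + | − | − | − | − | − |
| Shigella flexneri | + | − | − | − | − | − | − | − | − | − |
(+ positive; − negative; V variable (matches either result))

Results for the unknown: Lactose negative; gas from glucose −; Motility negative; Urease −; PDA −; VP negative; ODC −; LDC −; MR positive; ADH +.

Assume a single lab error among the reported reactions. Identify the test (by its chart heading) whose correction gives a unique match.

As reported, no row in the chart matches all 10 reactions.
Reversing PDA → still no organism matches.
Reversing ADH (to −) → unique match: Shigella flexneri.
Reversing Lactose → still no organism matches.
Reversing MR → still no organism matches.
Reversing Urease → still no organism matches.
Reversing VP → still no organism matches.
Reversing LDC → still no organism matches.
Reversing Motility → still no organism matches.
Reversing gas from glucose → still no organism matches.
Reversing ODC → still no organism matches.

ADH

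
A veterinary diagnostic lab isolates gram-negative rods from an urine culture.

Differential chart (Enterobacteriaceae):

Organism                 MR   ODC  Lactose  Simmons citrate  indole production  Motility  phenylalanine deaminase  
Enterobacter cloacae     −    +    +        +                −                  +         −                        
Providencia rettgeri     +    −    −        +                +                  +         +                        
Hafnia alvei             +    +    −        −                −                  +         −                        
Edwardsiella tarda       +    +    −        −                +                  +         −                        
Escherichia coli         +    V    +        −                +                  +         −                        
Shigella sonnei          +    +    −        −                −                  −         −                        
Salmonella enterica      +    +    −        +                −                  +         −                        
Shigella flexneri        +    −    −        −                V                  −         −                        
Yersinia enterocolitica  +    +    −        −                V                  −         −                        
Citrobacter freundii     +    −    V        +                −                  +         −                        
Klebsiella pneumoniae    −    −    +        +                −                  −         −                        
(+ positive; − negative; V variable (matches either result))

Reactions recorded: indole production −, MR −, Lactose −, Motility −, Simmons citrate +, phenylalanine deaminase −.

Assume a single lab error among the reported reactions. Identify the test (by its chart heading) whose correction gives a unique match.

Lactose

As reported, no row in the chart matches all 6 reactions.
Reversing indole production → still no organism matches.
Reversing Simmons citrate → still no organism matches.
Reversing Lactose (to +) → unique match: Klebsiella pneumoniae.
Reversing MR → still no organism matches.
Reversing Motility → still no organism matches.
Reversing phenylalanine deaminase → still no organism matches.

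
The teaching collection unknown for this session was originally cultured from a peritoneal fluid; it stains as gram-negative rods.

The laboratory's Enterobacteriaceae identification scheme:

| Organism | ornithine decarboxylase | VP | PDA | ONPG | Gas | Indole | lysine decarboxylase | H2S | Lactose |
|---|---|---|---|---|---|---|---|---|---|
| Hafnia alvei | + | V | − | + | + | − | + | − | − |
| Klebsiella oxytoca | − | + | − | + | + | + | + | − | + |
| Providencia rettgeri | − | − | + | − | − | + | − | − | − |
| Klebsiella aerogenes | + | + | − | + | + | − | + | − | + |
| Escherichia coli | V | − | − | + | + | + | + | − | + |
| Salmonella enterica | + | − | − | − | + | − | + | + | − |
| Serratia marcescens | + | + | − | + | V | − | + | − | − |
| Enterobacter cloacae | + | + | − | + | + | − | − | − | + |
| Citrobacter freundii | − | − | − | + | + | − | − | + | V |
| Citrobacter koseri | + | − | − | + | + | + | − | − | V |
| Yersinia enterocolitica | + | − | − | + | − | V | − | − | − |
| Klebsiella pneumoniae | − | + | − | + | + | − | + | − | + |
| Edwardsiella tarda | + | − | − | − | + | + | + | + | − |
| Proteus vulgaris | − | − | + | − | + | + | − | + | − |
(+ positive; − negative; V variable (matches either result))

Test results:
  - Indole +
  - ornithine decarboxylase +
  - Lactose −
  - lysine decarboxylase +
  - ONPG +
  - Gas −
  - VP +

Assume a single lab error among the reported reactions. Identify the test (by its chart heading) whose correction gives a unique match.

As reported, no row in the chart matches all 7 reactions.
Reversing lysine decarboxylase → still no organism matches.
Reversing Gas → still no organism matches.
Reversing VP → still no organism matches.
Reversing ornithine decarboxylase → still no organism matches.
Reversing Indole (to −) → unique match: Serratia marcescens.
Reversing ONPG → still no organism matches.
Reversing Lactose → still no organism matches.

Indole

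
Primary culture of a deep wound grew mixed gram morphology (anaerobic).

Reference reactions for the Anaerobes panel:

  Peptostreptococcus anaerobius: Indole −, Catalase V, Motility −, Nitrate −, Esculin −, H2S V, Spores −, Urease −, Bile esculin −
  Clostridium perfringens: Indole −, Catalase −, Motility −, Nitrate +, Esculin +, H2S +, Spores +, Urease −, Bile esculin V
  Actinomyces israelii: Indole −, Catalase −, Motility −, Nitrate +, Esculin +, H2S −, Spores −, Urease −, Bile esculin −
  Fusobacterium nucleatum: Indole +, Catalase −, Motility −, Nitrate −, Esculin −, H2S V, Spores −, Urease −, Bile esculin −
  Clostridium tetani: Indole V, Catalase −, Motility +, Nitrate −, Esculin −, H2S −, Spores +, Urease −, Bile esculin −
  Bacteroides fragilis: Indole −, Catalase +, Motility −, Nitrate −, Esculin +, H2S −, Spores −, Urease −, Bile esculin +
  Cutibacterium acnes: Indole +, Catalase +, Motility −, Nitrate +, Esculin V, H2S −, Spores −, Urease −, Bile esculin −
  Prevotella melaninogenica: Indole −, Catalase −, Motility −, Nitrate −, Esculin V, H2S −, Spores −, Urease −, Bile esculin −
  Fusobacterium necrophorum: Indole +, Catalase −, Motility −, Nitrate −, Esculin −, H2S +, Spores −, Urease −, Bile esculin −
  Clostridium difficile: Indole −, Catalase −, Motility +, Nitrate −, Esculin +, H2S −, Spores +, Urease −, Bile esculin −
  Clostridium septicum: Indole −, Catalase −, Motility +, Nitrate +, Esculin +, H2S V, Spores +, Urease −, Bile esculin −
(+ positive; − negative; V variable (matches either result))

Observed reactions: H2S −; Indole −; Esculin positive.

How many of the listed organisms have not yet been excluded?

H2S −: excludes Clostridium perfringens, Fusobacterium necrophorum — 9 left.
Esculin +: excludes Peptostreptococcus anaerobius, Fusobacterium nucleatum, Clostridium tetani — 6 left.
Indole −: excludes Cutibacterium acnes — 5 left.
Still consistent: Actinomyces israelii, Bacteroides fragilis, Clostridium difficile, Clostridium septicum, Prevotella melaninogenica.

5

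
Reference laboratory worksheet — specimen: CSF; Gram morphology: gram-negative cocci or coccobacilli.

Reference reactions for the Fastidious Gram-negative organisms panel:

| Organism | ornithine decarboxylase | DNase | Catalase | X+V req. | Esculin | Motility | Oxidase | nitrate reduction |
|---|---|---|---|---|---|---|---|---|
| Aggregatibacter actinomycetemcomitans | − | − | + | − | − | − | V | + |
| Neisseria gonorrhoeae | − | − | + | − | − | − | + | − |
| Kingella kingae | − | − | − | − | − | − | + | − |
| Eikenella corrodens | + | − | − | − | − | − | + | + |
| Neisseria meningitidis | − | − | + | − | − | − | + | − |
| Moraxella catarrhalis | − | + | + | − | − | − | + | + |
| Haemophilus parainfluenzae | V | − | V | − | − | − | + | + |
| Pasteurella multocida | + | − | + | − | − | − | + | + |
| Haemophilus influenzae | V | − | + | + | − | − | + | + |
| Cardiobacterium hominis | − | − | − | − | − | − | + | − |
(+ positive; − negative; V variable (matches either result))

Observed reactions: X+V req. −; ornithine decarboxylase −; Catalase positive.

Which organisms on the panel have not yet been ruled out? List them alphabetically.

X+V req. −: excludes Haemophilus influenzae — 9 left.
Catalase +: excludes Kingella kingae, Eikenella corrodens, Cardiobacterium hominis — 6 left.
ornithine decarboxylase −: excludes Pasteurella multocida — 5 left.

Aggregatibacter actinomycetemcomitans, Haemophilus parainfluenzae, Moraxella catarrhalis, Neisseria gonorrhoeae, Neisseria meningitidis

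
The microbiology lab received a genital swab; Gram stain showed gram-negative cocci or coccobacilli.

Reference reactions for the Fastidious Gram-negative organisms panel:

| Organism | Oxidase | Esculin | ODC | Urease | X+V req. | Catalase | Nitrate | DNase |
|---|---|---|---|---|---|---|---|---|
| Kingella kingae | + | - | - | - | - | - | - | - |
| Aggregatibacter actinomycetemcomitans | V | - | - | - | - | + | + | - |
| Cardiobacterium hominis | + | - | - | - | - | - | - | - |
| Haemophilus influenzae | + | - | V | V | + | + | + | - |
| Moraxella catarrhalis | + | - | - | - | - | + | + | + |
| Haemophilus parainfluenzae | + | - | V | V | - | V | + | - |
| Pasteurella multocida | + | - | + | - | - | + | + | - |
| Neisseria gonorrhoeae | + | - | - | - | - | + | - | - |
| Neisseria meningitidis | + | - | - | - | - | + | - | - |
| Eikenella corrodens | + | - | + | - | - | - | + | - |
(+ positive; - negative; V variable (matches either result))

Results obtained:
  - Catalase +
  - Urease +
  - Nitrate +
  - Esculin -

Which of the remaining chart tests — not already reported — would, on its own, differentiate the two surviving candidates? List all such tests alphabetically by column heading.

Catalase +: excludes Kingella kingae, Cardiobacterium hominis, Eikenella corrodens — 7 left.
Nitrate +: excludes Neisseria gonorrhoeae, Neisseria meningitidis — 5 left.
Esculin -: all 5 remaining candidates are consistent.
Urease +: excludes Aggregatibacter actinomycetemcomitans, Moraxella catarrhalis, Pasteurella multocida — 2 left.
Two candidates remain: Haemophilus influenzae and Haemophilus parainfluenzae.
  Oxidase: + vs + — same for both, does not separate.
  ODC: V vs V — variable for at least one, does not separate.
  X+V req.: Haemophilus influenzae +, Haemophilus parainfluenzae - — discriminates.
  DNase: - vs - — same for both, does not separate.

X+V req.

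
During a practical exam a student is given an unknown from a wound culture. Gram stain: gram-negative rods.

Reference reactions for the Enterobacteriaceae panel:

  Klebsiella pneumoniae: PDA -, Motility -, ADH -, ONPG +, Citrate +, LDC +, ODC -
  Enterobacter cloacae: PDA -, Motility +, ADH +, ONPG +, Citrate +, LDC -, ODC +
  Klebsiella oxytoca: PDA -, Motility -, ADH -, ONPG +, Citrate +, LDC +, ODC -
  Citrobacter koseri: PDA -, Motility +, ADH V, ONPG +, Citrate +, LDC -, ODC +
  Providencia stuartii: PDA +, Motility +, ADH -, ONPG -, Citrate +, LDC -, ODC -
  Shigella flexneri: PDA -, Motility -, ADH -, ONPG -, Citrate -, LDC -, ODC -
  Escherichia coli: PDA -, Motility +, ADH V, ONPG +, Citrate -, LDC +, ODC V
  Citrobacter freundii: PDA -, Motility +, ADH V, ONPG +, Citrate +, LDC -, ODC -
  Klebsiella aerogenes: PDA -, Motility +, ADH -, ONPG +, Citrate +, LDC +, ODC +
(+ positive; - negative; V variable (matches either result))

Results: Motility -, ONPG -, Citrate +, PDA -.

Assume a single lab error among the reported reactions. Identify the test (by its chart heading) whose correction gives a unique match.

As reported, no row in the chart matches all 4 reactions.
Reversing PDA → still no organism matches.
Reversing Citrate (to -) → unique match: Shigella flexneri.
Reversing Motility → still no organism matches.
Reversing ONPG → 2 organisms match (not unique).

Citrate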